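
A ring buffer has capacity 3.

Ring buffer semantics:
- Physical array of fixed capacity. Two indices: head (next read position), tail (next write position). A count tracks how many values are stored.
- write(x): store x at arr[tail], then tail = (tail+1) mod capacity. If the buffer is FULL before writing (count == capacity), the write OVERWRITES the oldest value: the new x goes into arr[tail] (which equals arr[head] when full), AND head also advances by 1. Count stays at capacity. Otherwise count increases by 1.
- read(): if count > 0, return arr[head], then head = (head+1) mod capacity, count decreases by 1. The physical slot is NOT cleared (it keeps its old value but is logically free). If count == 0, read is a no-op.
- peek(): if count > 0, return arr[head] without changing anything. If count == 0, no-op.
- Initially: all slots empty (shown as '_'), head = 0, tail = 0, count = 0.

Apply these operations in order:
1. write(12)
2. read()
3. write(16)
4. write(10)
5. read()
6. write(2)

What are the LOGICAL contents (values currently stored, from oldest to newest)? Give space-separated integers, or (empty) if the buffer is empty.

Answer: 10 2

Derivation:
After op 1 (write(12)): arr=[12 _ _] head=0 tail=1 count=1
After op 2 (read()): arr=[12 _ _] head=1 tail=1 count=0
After op 3 (write(16)): arr=[12 16 _] head=1 tail=2 count=1
After op 4 (write(10)): arr=[12 16 10] head=1 tail=0 count=2
After op 5 (read()): arr=[12 16 10] head=2 tail=0 count=1
After op 6 (write(2)): arr=[2 16 10] head=2 tail=1 count=2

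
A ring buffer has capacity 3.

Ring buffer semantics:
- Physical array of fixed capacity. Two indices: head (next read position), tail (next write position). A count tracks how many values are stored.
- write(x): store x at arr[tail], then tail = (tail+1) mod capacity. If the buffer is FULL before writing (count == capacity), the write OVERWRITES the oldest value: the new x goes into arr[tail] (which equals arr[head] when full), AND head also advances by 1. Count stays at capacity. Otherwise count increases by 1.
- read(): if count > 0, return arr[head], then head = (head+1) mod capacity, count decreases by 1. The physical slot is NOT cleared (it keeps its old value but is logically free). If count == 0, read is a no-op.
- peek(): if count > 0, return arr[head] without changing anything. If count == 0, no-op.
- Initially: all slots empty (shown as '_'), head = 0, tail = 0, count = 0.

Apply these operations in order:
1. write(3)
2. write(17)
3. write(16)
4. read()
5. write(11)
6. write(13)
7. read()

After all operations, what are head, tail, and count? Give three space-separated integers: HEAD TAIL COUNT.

Answer: 0 2 2

Derivation:
After op 1 (write(3)): arr=[3 _ _] head=0 tail=1 count=1
After op 2 (write(17)): arr=[3 17 _] head=0 tail=2 count=2
After op 3 (write(16)): arr=[3 17 16] head=0 tail=0 count=3
After op 4 (read()): arr=[3 17 16] head=1 tail=0 count=2
After op 5 (write(11)): arr=[11 17 16] head=1 tail=1 count=3
After op 6 (write(13)): arr=[11 13 16] head=2 tail=2 count=3
After op 7 (read()): arr=[11 13 16] head=0 tail=2 count=2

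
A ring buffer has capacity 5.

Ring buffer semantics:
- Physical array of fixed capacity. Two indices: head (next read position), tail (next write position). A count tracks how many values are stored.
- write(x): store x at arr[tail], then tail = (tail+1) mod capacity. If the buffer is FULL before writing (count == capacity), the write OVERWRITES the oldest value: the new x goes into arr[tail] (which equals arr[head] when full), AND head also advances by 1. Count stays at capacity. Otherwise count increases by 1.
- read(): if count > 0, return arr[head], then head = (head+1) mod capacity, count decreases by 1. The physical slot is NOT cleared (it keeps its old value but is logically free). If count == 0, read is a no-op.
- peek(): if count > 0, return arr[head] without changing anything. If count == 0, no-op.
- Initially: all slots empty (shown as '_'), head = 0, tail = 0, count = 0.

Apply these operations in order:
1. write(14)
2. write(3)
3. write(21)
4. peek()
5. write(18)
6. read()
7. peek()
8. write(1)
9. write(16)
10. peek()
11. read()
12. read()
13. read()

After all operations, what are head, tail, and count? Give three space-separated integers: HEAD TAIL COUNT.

Answer: 4 1 2

Derivation:
After op 1 (write(14)): arr=[14 _ _ _ _] head=0 tail=1 count=1
After op 2 (write(3)): arr=[14 3 _ _ _] head=0 tail=2 count=2
After op 3 (write(21)): arr=[14 3 21 _ _] head=0 tail=3 count=3
After op 4 (peek()): arr=[14 3 21 _ _] head=0 tail=3 count=3
After op 5 (write(18)): arr=[14 3 21 18 _] head=0 tail=4 count=4
After op 6 (read()): arr=[14 3 21 18 _] head=1 tail=4 count=3
After op 7 (peek()): arr=[14 3 21 18 _] head=1 tail=4 count=3
After op 8 (write(1)): arr=[14 3 21 18 1] head=1 tail=0 count=4
After op 9 (write(16)): arr=[16 3 21 18 1] head=1 tail=1 count=5
After op 10 (peek()): arr=[16 3 21 18 1] head=1 tail=1 count=5
After op 11 (read()): arr=[16 3 21 18 1] head=2 tail=1 count=4
After op 12 (read()): arr=[16 3 21 18 1] head=3 tail=1 count=3
After op 13 (read()): arr=[16 3 21 18 1] head=4 tail=1 count=2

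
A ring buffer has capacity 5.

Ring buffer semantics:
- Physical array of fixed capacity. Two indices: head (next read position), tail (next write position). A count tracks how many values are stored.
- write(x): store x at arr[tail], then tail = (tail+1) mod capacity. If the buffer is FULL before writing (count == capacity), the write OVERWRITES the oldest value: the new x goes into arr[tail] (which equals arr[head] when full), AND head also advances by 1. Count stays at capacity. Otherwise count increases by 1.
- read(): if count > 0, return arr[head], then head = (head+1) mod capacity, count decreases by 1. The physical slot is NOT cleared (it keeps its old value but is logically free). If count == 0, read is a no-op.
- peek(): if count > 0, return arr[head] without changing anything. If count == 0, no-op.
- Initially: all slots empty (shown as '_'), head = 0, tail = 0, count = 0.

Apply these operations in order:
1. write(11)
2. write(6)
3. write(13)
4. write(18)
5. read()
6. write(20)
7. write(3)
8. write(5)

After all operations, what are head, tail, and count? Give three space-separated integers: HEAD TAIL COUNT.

Answer: 2 2 5

Derivation:
After op 1 (write(11)): arr=[11 _ _ _ _] head=0 tail=1 count=1
After op 2 (write(6)): arr=[11 6 _ _ _] head=0 tail=2 count=2
After op 3 (write(13)): arr=[11 6 13 _ _] head=0 tail=3 count=3
After op 4 (write(18)): arr=[11 6 13 18 _] head=0 tail=4 count=4
After op 5 (read()): arr=[11 6 13 18 _] head=1 tail=4 count=3
After op 6 (write(20)): arr=[11 6 13 18 20] head=1 tail=0 count=4
After op 7 (write(3)): arr=[3 6 13 18 20] head=1 tail=1 count=5
After op 8 (write(5)): arr=[3 5 13 18 20] head=2 tail=2 count=5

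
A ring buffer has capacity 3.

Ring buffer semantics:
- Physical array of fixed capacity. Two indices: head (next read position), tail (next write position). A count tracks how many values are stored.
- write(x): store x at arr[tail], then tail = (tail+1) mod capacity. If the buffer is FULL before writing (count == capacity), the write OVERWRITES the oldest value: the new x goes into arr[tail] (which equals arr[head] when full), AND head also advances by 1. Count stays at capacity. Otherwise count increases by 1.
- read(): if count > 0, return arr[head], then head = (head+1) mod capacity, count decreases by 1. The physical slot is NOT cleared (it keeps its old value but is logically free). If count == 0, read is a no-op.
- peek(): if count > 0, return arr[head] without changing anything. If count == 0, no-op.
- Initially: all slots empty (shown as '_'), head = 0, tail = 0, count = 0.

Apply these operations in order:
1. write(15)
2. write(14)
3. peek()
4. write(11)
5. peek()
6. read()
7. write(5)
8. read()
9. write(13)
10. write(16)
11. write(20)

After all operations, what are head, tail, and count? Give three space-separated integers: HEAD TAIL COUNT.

Answer: 1 1 3

Derivation:
After op 1 (write(15)): arr=[15 _ _] head=0 tail=1 count=1
After op 2 (write(14)): arr=[15 14 _] head=0 tail=2 count=2
After op 3 (peek()): arr=[15 14 _] head=0 tail=2 count=2
After op 4 (write(11)): arr=[15 14 11] head=0 tail=0 count=3
After op 5 (peek()): arr=[15 14 11] head=0 tail=0 count=3
After op 6 (read()): arr=[15 14 11] head=1 tail=0 count=2
After op 7 (write(5)): arr=[5 14 11] head=1 tail=1 count=3
After op 8 (read()): arr=[5 14 11] head=2 tail=1 count=2
After op 9 (write(13)): arr=[5 13 11] head=2 tail=2 count=3
After op 10 (write(16)): arr=[5 13 16] head=0 tail=0 count=3
After op 11 (write(20)): arr=[20 13 16] head=1 tail=1 count=3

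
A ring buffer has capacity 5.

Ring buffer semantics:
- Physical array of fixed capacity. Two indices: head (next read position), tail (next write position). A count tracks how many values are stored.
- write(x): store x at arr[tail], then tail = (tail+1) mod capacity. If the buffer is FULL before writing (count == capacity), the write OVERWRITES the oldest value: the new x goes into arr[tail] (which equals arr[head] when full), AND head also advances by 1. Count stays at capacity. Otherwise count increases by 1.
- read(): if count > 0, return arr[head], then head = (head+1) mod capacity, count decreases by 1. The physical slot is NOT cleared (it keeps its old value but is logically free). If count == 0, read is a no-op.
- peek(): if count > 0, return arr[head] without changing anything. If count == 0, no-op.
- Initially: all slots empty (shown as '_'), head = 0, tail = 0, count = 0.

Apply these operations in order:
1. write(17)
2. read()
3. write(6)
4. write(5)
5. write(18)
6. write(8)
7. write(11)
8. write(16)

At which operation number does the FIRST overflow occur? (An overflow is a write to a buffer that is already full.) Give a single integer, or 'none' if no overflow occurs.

After op 1 (write(17)): arr=[17 _ _ _ _] head=0 tail=1 count=1
After op 2 (read()): arr=[17 _ _ _ _] head=1 tail=1 count=0
After op 3 (write(6)): arr=[17 6 _ _ _] head=1 tail=2 count=1
After op 4 (write(5)): arr=[17 6 5 _ _] head=1 tail=3 count=2
After op 5 (write(18)): arr=[17 6 5 18 _] head=1 tail=4 count=3
After op 6 (write(8)): arr=[17 6 5 18 8] head=1 tail=0 count=4
After op 7 (write(11)): arr=[11 6 5 18 8] head=1 tail=1 count=5
After op 8 (write(16)): arr=[11 16 5 18 8] head=2 tail=2 count=5

Answer: 8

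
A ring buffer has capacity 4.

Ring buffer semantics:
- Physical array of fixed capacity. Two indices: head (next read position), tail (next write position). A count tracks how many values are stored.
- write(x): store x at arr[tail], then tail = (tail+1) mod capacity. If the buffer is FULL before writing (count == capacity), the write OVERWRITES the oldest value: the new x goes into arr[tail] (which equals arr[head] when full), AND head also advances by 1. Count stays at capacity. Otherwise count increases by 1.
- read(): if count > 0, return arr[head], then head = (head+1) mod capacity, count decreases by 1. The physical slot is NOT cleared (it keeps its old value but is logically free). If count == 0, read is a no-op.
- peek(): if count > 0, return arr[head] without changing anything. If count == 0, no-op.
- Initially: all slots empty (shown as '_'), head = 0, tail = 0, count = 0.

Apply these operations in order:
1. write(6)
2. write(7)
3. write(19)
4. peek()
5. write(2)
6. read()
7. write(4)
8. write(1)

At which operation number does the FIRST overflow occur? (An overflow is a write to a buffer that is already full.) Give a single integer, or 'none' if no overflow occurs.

Answer: 8

Derivation:
After op 1 (write(6)): arr=[6 _ _ _] head=0 tail=1 count=1
After op 2 (write(7)): arr=[6 7 _ _] head=0 tail=2 count=2
After op 3 (write(19)): arr=[6 7 19 _] head=0 tail=3 count=3
After op 4 (peek()): arr=[6 7 19 _] head=0 tail=3 count=3
After op 5 (write(2)): arr=[6 7 19 2] head=0 tail=0 count=4
After op 6 (read()): arr=[6 7 19 2] head=1 tail=0 count=3
After op 7 (write(4)): arr=[4 7 19 2] head=1 tail=1 count=4
After op 8 (write(1)): arr=[4 1 19 2] head=2 tail=2 count=4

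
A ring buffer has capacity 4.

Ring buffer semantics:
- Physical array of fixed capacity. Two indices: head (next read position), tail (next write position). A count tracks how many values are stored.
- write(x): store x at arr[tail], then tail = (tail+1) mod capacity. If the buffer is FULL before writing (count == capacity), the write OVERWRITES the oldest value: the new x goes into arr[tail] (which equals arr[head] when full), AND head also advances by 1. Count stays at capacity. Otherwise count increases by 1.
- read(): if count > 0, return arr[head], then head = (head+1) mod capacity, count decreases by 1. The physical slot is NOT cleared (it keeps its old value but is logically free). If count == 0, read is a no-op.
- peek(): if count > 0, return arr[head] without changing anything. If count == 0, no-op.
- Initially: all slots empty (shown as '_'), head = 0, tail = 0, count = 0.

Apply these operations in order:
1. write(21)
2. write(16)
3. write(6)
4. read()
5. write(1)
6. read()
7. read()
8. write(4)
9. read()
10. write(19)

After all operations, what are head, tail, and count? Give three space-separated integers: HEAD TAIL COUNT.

Answer: 0 2 2

Derivation:
After op 1 (write(21)): arr=[21 _ _ _] head=0 tail=1 count=1
After op 2 (write(16)): arr=[21 16 _ _] head=0 tail=2 count=2
After op 3 (write(6)): arr=[21 16 6 _] head=0 tail=3 count=3
After op 4 (read()): arr=[21 16 6 _] head=1 tail=3 count=2
After op 5 (write(1)): arr=[21 16 6 1] head=1 tail=0 count=3
After op 6 (read()): arr=[21 16 6 1] head=2 tail=0 count=2
After op 7 (read()): arr=[21 16 6 1] head=3 tail=0 count=1
After op 8 (write(4)): arr=[4 16 6 1] head=3 tail=1 count=2
After op 9 (read()): arr=[4 16 6 1] head=0 tail=1 count=1
After op 10 (write(19)): arr=[4 19 6 1] head=0 tail=2 count=2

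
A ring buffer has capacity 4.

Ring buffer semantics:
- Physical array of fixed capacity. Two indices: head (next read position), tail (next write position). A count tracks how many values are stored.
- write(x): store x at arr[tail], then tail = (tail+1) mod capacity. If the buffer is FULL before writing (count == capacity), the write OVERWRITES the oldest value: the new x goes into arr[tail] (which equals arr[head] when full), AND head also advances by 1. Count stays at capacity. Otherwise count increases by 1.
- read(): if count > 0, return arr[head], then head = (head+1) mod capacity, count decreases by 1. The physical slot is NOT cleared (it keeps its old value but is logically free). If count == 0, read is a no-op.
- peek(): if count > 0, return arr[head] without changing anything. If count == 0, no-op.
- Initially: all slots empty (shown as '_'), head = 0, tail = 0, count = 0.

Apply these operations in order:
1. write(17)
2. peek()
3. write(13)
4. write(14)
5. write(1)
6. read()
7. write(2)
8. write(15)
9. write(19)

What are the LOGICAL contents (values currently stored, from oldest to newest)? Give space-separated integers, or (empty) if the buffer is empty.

Answer: 1 2 15 19

Derivation:
After op 1 (write(17)): arr=[17 _ _ _] head=0 tail=1 count=1
After op 2 (peek()): arr=[17 _ _ _] head=0 tail=1 count=1
After op 3 (write(13)): arr=[17 13 _ _] head=0 tail=2 count=2
After op 4 (write(14)): arr=[17 13 14 _] head=0 tail=3 count=3
After op 5 (write(1)): arr=[17 13 14 1] head=0 tail=0 count=4
After op 6 (read()): arr=[17 13 14 1] head=1 tail=0 count=3
After op 7 (write(2)): arr=[2 13 14 1] head=1 tail=1 count=4
After op 8 (write(15)): arr=[2 15 14 1] head=2 tail=2 count=4
After op 9 (write(19)): arr=[2 15 19 1] head=3 tail=3 count=4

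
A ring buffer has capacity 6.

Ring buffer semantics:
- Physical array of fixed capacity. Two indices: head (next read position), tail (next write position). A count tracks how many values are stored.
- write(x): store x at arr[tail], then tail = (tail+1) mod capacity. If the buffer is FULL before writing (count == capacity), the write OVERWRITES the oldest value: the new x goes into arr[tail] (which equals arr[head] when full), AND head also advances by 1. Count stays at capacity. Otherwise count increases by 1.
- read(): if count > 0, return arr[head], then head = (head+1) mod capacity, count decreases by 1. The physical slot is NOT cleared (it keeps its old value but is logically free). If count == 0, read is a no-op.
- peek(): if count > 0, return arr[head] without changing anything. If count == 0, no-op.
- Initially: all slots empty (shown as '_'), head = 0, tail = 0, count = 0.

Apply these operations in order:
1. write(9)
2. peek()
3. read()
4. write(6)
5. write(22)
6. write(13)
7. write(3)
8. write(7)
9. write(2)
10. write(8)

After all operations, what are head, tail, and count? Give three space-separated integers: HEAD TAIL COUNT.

Answer: 2 2 6

Derivation:
After op 1 (write(9)): arr=[9 _ _ _ _ _] head=0 tail=1 count=1
After op 2 (peek()): arr=[9 _ _ _ _ _] head=0 tail=1 count=1
After op 3 (read()): arr=[9 _ _ _ _ _] head=1 tail=1 count=0
After op 4 (write(6)): arr=[9 6 _ _ _ _] head=1 tail=2 count=1
After op 5 (write(22)): arr=[9 6 22 _ _ _] head=1 tail=3 count=2
After op 6 (write(13)): arr=[9 6 22 13 _ _] head=1 tail=4 count=3
After op 7 (write(3)): arr=[9 6 22 13 3 _] head=1 tail=5 count=4
After op 8 (write(7)): arr=[9 6 22 13 3 7] head=1 tail=0 count=5
After op 9 (write(2)): arr=[2 6 22 13 3 7] head=1 tail=1 count=6
After op 10 (write(8)): arr=[2 8 22 13 3 7] head=2 tail=2 count=6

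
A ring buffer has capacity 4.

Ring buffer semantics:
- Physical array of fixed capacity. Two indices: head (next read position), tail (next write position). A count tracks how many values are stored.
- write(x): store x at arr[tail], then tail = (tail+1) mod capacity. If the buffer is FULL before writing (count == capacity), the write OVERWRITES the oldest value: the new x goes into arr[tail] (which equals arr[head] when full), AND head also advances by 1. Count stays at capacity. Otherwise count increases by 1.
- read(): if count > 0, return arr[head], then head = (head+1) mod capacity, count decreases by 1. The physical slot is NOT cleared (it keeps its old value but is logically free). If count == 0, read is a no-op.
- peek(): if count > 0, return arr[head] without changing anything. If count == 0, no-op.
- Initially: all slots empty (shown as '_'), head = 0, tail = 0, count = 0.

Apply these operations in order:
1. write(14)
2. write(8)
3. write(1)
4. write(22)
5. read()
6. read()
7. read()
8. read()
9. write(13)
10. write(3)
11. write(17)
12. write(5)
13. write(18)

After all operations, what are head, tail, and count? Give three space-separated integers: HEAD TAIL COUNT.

After op 1 (write(14)): arr=[14 _ _ _] head=0 tail=1 count=1
After op 2 (write(8)): arr=[14 8 _ _] head=0 tail=2 count=2
After op 3 (write(1)): arr=[14 8 1 _] head=0 tail=3 count=3
After op 4 (write(22)): arr=[14 8 1 22] head=0 tail=0 count=4
After op 5 (read()): arr=[14 8 1 22] head=1 tail=0 count=3
After op 6 (read()): arr=[14 8 1 22] head=2 tail=0 count=2
After op 7 (read()): arr=[14 8 1 22] head=3 tail=0 count=1
After op 8 (read()): arr=[14 8 1 22] head=0 tail=0 count=0
After op 9 (write(13)): arr=[13 8 1 22] head=0 tail=1 count=1
After op 10 (write(3)): arr=[13 3 1 22] head=0 tail=2 count=2
After op 11 (write(17)): arr=[13 3 17 22] head=0 tail=3 count=3
After op 12 (write(5)): arr=[13 3 17 5] head=0 tail=0 count=4
After op 13 (write(18)): arr=[18 3 17 5] head=1 tail=1 count=4

Answer: 1 1 4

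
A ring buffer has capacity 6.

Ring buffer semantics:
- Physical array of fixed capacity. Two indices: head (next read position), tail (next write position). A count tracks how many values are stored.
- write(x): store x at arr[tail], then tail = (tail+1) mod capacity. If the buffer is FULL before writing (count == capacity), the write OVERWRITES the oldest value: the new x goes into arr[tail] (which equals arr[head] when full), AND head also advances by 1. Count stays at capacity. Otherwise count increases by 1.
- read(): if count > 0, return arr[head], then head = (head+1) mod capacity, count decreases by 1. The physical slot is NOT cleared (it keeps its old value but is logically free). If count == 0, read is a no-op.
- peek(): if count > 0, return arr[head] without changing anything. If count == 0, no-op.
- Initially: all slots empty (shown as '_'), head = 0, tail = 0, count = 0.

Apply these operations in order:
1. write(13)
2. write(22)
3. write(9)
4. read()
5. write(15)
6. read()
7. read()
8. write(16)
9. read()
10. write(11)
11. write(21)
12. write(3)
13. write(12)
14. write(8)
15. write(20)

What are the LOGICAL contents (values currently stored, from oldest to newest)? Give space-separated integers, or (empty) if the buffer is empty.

After op 1 (write(13)): arr=[13 _ _ _ _ _] head=0 tail=1 count=1
After op 2 (write(22)): arr=[13 22 _ _ _ _] head=0 tail=2 count=2
After op 3 (write(9)): arr=[13 22 9 _ _ _] head=0 tail=3 count=3
After op 4 (read()): arr=[13 22 9 _ _ _] head=1 tail=3 count=2
After op 5 (write(15)): arr=[13 22 9 15 _ _] head=1 tail=4 count=3
After op 6 (read()): arr=[13 22 9 15 _ _] head=2 tail=4 count=2
After op 7 (read()): arr=[13 22 9 15 _ _] head=3 tail=4 count=1
After op 8 (write(16)): arr=[13 22 9 15 16 _] head=3 tail=5 count=2
After op 9 (read()): arr=[13 22 9 15 16 _] head=4 tail=5 count=1
After op 10 (write(11)): arr=[13 22 9 15 16 11] head=4 tail=0 count=2
After op 11 (write(21)): arr=[21 22 9 15 16 11] head=4 tail=1 count=3
After op 12 (write(3)): arr=[21 3 9 15 16 11] head=4 tail=2 count=4
After op 13 (write(12)): arr=[21 3 12 15 16 11] head=4 tail=3 count=5
After op 14 (write(8)): arr=[21 3 12 8 16 11] head=4 tail=4 count=6
After op 15 (write(20)): arr=[21 3 12 8 20 11] head=5 tail=5 count=6

Answer: 11 21 3 12 8 20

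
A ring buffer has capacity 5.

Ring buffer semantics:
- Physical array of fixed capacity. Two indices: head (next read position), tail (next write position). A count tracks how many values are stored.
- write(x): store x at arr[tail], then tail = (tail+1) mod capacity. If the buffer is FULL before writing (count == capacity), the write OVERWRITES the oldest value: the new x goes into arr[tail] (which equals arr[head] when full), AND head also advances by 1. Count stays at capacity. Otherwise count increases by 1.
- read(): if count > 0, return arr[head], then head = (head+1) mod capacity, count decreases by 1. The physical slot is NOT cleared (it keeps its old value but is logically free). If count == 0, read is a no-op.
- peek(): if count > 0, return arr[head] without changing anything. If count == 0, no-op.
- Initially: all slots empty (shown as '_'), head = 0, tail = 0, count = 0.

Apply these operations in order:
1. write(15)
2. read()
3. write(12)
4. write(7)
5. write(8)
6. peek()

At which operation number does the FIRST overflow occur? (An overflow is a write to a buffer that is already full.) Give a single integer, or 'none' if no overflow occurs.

After op 1 (write(15)): arr=[15 _ _ _ _] head=0 tail=1 count=1
After op 2 (read()): arr=[15 _ _ _ _] head=1 tail=1 count=0
After op 3 (write(12)): arr=[15 12 _ _ _] head=1 tail=2 count=1
After op 4 (write(7)): arr=[15 12 7 _ _] head=1 tail=3 count=2
After op 5 (write(8)): arr=[15 12 7 8 _] head=1 tail=4 count=3
After op 6 (peek()): arr=[15 12 7 8 _] head=1 tail=4 count=3

Answer: none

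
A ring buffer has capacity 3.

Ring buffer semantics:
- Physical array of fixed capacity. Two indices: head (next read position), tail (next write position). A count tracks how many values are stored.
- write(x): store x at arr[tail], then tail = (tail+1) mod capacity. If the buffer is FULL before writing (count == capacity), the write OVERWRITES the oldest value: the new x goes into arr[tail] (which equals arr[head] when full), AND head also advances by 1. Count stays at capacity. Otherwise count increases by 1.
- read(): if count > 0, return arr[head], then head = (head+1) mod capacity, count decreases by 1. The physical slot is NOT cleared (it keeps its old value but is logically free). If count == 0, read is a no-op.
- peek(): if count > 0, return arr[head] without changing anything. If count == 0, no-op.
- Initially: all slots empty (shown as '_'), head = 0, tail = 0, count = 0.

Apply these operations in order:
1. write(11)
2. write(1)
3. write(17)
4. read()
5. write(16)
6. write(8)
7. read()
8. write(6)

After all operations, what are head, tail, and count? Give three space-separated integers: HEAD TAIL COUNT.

Answer: 0 0 3

Derivation:
After op 1 (write(11)): arr=[11 _ _] head=0 tail=1 count=1
After op 2 (write(1)): arr=[11 1 _] head=0 tail=2 count=2
After op 3 (write(17)): arr=[11 1 17] head=0 tail=0 count=3
After op 4 (read()): arr=[11 1 17] head=1 tail=0 count=2
After op 5 (write(16)): arr=[16 1 17] head=1 tail=1 count=3
After op 6 (write(8)): arr=[16 8 17] head=2 tail=2 count=3
After op 7 (read()): arr=[16 8 17] head=0 tail=2 count=2
After op 8 (write(6)): arr=[16 8 6] head=0 tail=0 count=3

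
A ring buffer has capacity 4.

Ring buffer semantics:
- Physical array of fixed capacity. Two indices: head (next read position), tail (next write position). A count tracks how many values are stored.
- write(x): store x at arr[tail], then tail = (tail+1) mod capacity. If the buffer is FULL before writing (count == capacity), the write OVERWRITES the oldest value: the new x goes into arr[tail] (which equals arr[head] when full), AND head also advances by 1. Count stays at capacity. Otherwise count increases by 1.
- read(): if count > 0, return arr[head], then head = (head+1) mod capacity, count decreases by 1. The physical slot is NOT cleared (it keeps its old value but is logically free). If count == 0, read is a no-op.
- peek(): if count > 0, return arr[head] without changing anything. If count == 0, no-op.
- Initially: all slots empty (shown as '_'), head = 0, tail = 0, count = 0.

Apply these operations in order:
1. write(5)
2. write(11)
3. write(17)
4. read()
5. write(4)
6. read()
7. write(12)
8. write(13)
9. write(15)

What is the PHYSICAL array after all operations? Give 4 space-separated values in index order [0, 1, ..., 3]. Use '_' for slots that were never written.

Answer: 12 13 15 4

Derivation:
After op 1 (write(5)): arr=[5 _ _ _] head=0 tail=1 count=1
After op 2 (write(11)): arr=[5 11 _ _] head=0 tail=2 count=2
After op 3 (write(17)): arr=[5 11 17 _] head=0 tail=3 count=3
After op 4 (read()): arr=[5 11 17 _] head=1 tail=3 count=2
After op 5 (write(4)): arr=[5 11 17 4] head=1 tail=0 count=3
After op 6 (read()): arr=[5 11 17 4] head=2 tail=0 count=2
After op 7 (write(12)): arr=[12 11 17 4] head=2 tail=1 count=3
After op 8 (write(13)): arr=[12 13 17 4] head=2 tail=2 count=4
After op 9 (write(15)): arr=[12 13 15 4] head=3 tail=3 count=4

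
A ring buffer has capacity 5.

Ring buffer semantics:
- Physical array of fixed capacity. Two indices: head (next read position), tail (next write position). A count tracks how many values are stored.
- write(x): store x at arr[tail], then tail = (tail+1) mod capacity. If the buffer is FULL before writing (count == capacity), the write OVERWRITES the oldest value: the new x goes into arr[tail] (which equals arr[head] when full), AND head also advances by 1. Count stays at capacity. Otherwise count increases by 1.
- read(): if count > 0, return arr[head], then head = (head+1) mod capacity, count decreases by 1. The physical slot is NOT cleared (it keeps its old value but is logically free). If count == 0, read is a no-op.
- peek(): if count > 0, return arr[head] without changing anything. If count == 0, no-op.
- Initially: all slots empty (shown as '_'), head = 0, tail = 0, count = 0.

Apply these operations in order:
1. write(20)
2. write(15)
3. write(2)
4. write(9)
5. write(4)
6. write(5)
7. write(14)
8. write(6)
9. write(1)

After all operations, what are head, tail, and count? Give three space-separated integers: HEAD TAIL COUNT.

Answer: 4 4 5

Derivation:
After op 1 (write(20)): arr=[20 _ _ _ _] head=0 tail=1 count=1
After op 2 (write(15)): arr=[20 15 _ _ _] head=0 tail=2 count=2
After op 3 (write(2)): arr=[20 15 2 _ _] head=0 tail=3 count=3
After op 4 (write(9)): arr=[20 15 2 9 _] head=0 tail=4 count=4
After op 5 (write(4)): arr=[20 15 2 9 4] head=0 tail=0 count=5
After op 6 (write(5)): arr=[5 15 2 9 4] head=1 tail=1 count=5
After op 7 (write(14)): arr=[5 14 2 9 4] head=2 tail=2 count=5
After op 8 (write(6)): arr=[5 14 6 9 4] head=3 tail=3 count=5
After op 9 (write(1)): arr=[5 14 6 1 4] head=4 tail=4 count=5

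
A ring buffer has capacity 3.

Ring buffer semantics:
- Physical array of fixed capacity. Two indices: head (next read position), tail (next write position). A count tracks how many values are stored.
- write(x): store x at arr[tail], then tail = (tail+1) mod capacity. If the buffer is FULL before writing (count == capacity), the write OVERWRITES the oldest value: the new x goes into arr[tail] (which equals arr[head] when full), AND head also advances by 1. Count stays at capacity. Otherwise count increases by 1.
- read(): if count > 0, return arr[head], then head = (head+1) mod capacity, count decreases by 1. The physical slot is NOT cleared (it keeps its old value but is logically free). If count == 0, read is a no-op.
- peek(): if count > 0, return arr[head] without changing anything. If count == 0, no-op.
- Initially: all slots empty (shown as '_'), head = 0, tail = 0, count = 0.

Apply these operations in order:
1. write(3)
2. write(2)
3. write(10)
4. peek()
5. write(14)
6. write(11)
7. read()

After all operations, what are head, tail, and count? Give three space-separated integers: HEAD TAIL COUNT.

Answer: 0 2 2

Derivation:
After op 1 (write(3)): arr=[3 _ _] head=0 tail=1 count=1
After op 2 (write(2)): arr=[3 2 _] head=0 tail=2 count=2
After op 3 (write(10)): arr=[3 2 10] head=0 tail=0 count=3
After op 4 (peek()): arr=[3 2 10] head=0 tail=0 count=3
After op 5 (write(14)): arr=[14 2 10] head=1 tail=1 count=3
After op 6 (write(11)): arr=[14 11 10] head=2 tail=2 count=3
After op 7 (read()): arr=[14 11 10] head=0 tail=2 count=2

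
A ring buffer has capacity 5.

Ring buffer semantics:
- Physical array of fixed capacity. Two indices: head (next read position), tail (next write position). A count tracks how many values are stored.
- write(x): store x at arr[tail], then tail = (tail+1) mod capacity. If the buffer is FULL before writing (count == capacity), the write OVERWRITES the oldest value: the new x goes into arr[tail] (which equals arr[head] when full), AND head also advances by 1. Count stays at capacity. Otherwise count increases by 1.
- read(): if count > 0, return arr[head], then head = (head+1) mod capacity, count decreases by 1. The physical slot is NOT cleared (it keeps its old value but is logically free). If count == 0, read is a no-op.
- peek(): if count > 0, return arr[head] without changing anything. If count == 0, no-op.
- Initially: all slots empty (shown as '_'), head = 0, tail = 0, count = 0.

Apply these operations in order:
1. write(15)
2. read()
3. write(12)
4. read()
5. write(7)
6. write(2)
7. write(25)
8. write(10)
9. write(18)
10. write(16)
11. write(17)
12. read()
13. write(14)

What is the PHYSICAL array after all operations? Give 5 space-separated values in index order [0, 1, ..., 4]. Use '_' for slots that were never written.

After op 1 (write(15)): arr=[15 _ _ _ _] head=0 tail=1 count=1
After op 2 (read()): arr=[15 _ _ _ _] head=1 tail=1 count=0
After op 3 (write(12)): arr=[15 12 _ _ _] head=1 tail=2 count=1
After op 4 (read()): arr=[15 12 _ _ _] head=2 tail=2 count=0
After op 5 (write(7)): arr=[15 12 7 _ _] head=2 tail=3 count=1
After op 6 (write(2)): arr=[15 12 7 2 _] head=2 tail=4 count=2
After op 7 (write(25)): arr=[15 12 7 2 25] head=2 tail=0 count=3
After op 8 (write(10)): arr=[10 12 7 2 25] head=2 tail=1 count=4
After op 9 (write(18)): arr=[10 18 7 2 25] head=2 tail=2 count=5
After op 10 (write(16)): arr=[10 18 16 2 25] head=3 tail=3 count=5
After op 11 (write(17)): arr=[10 18 16 17 25] head=4 tail=4 count=5
After op 12 (read()): arr=[10 18 16 17 25] head=0 tail=4 count=4
After op 13 (write(14)): arr=[10 18 16 17 14] head=0 tail=0 count=5

Answer: 10 18 16 17 14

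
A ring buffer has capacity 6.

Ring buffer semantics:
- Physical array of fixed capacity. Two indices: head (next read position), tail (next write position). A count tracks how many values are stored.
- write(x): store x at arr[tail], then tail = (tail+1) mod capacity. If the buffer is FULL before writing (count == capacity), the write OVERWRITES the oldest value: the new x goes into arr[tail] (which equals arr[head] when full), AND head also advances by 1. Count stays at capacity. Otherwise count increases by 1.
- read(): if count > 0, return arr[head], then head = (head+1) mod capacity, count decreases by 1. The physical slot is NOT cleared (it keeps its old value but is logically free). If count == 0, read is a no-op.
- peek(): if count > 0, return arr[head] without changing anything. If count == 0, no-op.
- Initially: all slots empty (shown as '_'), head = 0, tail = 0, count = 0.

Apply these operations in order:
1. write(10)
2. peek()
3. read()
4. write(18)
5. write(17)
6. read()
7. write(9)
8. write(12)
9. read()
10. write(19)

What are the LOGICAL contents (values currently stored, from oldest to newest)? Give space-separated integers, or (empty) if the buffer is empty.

Answer: 9 12 19

Derivation:
After op 1 (write(10)): arr=[10 _ _ _ _ _] head=0 tail=1 count=1
After op 2 (peek()): arr=[10 _ _ _ _ _] head=0 tail=1 count=1
After op 3 (read()): arr=[10 _ _ _ _ _] head=1 tail=1 count=0
After op 4 (write(18)): arr=[10 18 _ _ _ _] head=1 tail=2 count=1
After op 5 (write(17)): arr=[10 18 17 _ _ _] head=1 tail=3 count=2
After op 6 (read()): arr=[10 18 17 _ _ _] head=2 tail=3 count=1
After op 7 (write(9)): arr=[10 18 17 9 _ _] head=2 tail=4 count=2
After op 8 (write(12)): arr=[10 18 17 9 12 _] head=2 tail=5 count=3
After op 9 (read()): arr=[10 18 17 9 12 _] head=3 tail=5 count=2
After op 10 (write(19)): arr=[10 18 17 9 12 19] head=3 tail=0 count=3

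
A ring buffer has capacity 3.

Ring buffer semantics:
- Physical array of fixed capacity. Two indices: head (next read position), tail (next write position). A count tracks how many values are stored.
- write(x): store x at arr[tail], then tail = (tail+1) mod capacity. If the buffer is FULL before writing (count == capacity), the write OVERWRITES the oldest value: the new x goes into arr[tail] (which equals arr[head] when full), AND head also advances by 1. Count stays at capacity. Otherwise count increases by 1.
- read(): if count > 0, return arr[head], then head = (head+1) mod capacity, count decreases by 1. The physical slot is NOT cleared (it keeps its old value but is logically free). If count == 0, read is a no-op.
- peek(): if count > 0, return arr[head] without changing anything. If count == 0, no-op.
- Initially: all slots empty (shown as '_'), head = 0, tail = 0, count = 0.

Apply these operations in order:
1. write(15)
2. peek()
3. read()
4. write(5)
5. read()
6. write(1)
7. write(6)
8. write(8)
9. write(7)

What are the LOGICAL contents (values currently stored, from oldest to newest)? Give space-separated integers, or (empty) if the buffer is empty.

Answer: 6 8 7

Derivation:
After op 1 (write(15)): arr=[15 _ _] head=0 tail=1 count=1
After op 2 (peek()): arr=[15 _ _] head=0 tail=1 count=1
After op 3 (read()): arr=[15 _ _] head=1 tail=1 count=0
After op 4 (write(5)): arr=[15 5 _] head=1 tail=2 count=1
After op 5 (read()): arr=[15 5 _] head=2 tail=2 count=0
After op 6 (write(1)): arr=[15 5 1] head=2 tail=0 count=1
After op 7 (write(6)): arr=[6 5 1] head=2 tail=1 count=2
After op 8 (write(8)): arr=[6 8 1] head=2 tail=2 count=3
After op 9 (write(7)): arr=[6 8 7] head=0 tail=0 count=3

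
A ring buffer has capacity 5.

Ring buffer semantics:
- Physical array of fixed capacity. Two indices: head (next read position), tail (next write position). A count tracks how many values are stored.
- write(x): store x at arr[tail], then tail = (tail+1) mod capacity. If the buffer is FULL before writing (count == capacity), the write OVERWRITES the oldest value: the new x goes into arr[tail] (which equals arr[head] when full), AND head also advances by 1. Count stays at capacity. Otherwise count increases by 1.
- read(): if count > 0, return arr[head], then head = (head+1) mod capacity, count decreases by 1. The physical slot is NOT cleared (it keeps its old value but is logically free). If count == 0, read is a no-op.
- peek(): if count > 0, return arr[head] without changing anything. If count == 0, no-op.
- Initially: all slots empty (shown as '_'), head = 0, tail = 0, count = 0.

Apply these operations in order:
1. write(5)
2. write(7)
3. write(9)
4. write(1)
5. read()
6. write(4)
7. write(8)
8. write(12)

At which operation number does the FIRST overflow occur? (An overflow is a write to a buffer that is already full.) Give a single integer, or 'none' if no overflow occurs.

Answer: 8

Derivation:
After op 1 (write(5)): arr=[5 _ _ _ _] head=0 tail=1 count=1
After op 2 (write(7)): arr=[5 7 _ _ _] head=0 tail=2 count=2
After op 3 (write(9)): arr=[5 7 9 _ _] head=0 tail=3 count=3
After op 4 (write(1)): arr=[5 7 9 1 _] head=0 tail=4 count=4
After op 5 (read()): arr=[5 7 9 1 _] head=1 tail=4 count=3
After op 6 (write(4)): arr=[5 7 9 1 4] head=1 tail=0 count=4
After op 7 (write(8)): arr=[8 7 9 1 4] head=1 tail=1 count=5
After op 8 (write(12)): arr=[8 12 9 1 4] head=2 tail=2 count=5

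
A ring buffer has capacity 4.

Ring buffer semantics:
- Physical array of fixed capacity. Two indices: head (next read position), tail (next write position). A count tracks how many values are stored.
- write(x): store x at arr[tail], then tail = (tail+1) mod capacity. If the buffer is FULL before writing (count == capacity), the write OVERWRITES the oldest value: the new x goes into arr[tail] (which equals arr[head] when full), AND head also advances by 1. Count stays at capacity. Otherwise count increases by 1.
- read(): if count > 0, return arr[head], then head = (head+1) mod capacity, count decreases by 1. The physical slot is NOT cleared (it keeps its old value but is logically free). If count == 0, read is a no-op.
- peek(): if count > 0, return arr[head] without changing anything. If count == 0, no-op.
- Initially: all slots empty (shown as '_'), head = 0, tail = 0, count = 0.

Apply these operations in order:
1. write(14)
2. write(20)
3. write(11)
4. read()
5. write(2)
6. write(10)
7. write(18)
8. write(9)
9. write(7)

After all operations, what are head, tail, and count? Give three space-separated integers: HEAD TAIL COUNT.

After op 1 (write(14)): arr=[14 _ _ _] head=0 tail=1 count=1
After op 2 (write(20)): arr=[14 20 _ _] head=0 tail=2 count=2
After op 3 (write(11)): arr=[14 20 11 _] head=0 tail=3 count=3
After op 4 (read()): arr=[14 20 11 _] head=1 tail=3 count=2
After op 5 (write(2)): arr=[14 20 11 2] head=1 tail=0 count=3
After op 6 (write(10)): arr=[10 20 11 2] head=1 tail=1 count=4
After op 7 (write(18)): arr=[10 18 11 2] head=2 tail=2 count=4
After op 8 (write(9)): arr=[10 18 9 2] head=3 tail=3 count=4
After op 9 (write(7)): arr=[10 18 9 7] head=0 tail=0 count=4

Answer: 0 0 4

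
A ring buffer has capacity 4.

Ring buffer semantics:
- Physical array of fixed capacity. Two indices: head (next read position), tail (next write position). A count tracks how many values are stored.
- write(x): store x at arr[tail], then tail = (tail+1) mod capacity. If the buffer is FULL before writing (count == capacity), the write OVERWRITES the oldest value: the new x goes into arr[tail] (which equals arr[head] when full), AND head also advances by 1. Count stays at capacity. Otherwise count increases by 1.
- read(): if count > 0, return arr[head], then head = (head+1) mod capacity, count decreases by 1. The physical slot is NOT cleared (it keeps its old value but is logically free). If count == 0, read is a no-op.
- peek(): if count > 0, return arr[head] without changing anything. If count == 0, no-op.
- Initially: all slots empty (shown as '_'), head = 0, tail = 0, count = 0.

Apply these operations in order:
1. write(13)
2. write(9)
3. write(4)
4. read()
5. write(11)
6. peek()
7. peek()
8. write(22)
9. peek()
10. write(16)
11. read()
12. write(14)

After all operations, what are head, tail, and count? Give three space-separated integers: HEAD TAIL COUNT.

Answer: 3 3 4

Derivation:
After op 1 (write(13)): arr=[13 _ _ _] head=0 tail=1 count=1
After op 2 (write(9)): arr=[13 9 _ _] head=0 tail=2 count=2
After op 3 (write(4)): arr=[13 9 4 _] head=0 tail=3 count=3
After op 4 (read()): arr=[13 9 4 _] head=1 tail=3 count=2
After op 5 (write(11)): arr=[13 9 4 11] head=1 tail=0 count=3
After op 6 (peek()): arr=[13 9 4 11] head=1 tail=0 count=3
After op 7 (peek()): arr=[13 9 4 11] head=1 tail=0 count=3
After op 8 (write(22)): arr=[22 9 4 11] head=1 tail=1 count=4
After op 9 (peek()): arr=[22 9 4 11] head=1 tail=1 count=4
After op 10 (write(16)): arr=[22 16 4 11] head=2 tail=2 count=4
After op 11 (read()): arr=[22 16 4 11] head=3 tail=2 count=3
After op 12 (write(14)): arr=[22 16 14 11] head=3 tail=3 count=4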